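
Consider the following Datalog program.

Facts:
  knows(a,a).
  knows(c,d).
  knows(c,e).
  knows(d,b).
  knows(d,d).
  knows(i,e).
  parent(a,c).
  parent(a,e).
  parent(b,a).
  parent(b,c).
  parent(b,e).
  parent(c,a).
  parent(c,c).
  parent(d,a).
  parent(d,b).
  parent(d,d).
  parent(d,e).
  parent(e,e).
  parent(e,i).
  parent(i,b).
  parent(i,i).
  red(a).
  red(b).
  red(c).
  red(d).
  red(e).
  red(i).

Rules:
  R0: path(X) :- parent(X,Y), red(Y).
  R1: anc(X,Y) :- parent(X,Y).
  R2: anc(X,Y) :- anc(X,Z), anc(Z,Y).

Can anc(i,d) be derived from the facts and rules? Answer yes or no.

round 1: derive anc(a,c) via R1 from parent(a,c)
round 1: derive anc(a,e) via R1 from parent(a,e)
round 1: derive anc(b,a) via R1 from parent(b,a)
round 1: derive anc(b,c) via R1 from parent(b,c)
round 1: derive anc(b,e) via R1 from parent(b,e)
round 1: derive anc(c,a) via R1 from parent(c,a)
round 1: derive anc(c,c) via R1 from parent(c,c)
round 1: derive anc(d,a) via R1 from parent(d,a)
round 1: derive anc(d,b) via R1 from parent(d,b)
round 1: derive anc(d,d) via R1 from parent(d,d)
round 1: derive anc(d,e) via R1 from parent(d,e)
round 1: derive anc(e,e) via R1 from parent(e,e)
round 1: derive anc(e,i) via R1 from parent(e,i)
round 1: derive anc(i,b) via R1 from parent(i,b)
round 1: derive anc(i,i) via R1 from parent(i,i)
round 2: derive anc(a,a) via R2 from anc(a,c), anc(c,a)
round 2: derive anc(a,i) via R2 from anc(a,e), anc(e,i)
round 2: derive anc(b,i) via R2 from anc(b,e), anc(e,i)
round 2: derive anc(c,e) via R2 from anc(c,a), anc(a,e)
round 2: derive anc(d,c) via R2 from anc(d,a), anc(a,c)
round 2: derive anc(d,i) via R2 from anc(d,e), anc(e,i)
round 2: derive anc(e,b) via R2 from anc(e,i), anc(i,b)
round 2: derive anc(i,a) via R2 from anc(i,b), anc(b,a)
round 2: derive anc(i,c) via R2 from anc(i,b), anc(b,c)
round 2: derive anc(i,e) via R2 from anc(i,b), anc(b,e)
round 3: derive anc(a,b) via R2 from anc(a,e), anc(e,b)
round 3: derive anc(b,b) via R2 from anc(b,e), anc(e,b)
round 3: derive anc(c,b) via R2 from anc(c,e), anc(e,b)
round 3: derive anc(c,i) via R2 from anc(c,a), anc(a,i)
round 3: derive anc(e,a) via R2 from anc(e,b), anc(b,a)
round 3: derive anc(e,c) via R2 from anc(e,b), anc(b,c)

no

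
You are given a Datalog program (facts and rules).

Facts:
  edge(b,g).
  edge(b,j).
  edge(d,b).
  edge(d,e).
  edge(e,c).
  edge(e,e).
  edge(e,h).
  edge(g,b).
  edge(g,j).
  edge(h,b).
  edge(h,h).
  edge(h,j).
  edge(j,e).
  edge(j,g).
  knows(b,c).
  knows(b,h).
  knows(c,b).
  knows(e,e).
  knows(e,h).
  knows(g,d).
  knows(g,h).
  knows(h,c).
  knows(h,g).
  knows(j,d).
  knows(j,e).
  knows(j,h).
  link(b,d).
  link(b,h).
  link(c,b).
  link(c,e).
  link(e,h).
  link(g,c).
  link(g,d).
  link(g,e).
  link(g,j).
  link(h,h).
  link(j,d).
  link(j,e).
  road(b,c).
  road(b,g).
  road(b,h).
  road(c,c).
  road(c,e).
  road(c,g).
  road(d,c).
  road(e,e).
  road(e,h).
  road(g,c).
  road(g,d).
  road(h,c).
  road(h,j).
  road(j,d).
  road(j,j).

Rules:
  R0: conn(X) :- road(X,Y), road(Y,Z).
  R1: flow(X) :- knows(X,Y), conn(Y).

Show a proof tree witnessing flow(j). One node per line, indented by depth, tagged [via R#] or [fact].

round 1: derive conn(b) via R0 from road(b,c), road(c,c)
round 1: derive conn(c) via R0 from road(c,c), road(c,c)
round 1: derive conn(d) via R0 from road(d,c), road(c,c)
round 1: derive conn(e) via R0 from road(e,e), road(e,e)
round 1: derive conn(g) via R0 from road(g,c), road(c,c)
round 1: derive conn(h) via R0 from road(h,c), road(c,c)
round 1: derive conn(j) via R0 from road(j,d), road(d,c)
round 2: derive flow(b) via R1 from knows(b,c), conn(c)
round 2: derive flow(c) via R1 from knows(c,b), conn(b)
round 2: derive flow(e) via R1 from knows(e,e), conn(e)
round 2: derive flow(g) via R1 from knows(g,d), conn(d)
round 2: derive flow(h) via R1 from knows(h,c), conn(c)
round 2: derive flow(j) via R1 from knows(j,d), conn(d)

flow(j)  [via R1]
  knows(j,d)  [fact]
  conn(d)  [via R0]
    road(d,c)  [fact]
    road(c,c)  [fact]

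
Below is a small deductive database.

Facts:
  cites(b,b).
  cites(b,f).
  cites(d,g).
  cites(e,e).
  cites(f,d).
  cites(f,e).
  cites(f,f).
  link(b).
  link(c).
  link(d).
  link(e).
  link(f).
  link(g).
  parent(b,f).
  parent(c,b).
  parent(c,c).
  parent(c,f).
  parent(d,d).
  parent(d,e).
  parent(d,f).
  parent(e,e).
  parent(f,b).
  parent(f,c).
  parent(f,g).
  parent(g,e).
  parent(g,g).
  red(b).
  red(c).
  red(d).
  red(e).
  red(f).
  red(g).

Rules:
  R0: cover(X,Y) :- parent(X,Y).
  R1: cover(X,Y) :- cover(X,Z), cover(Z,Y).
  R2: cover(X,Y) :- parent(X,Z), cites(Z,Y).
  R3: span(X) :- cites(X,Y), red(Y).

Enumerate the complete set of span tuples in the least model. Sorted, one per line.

span(b)
span(d)
span(e)
span(f)

round 1: derive span(b) via R3 from cites(b,b), red(b)
round 1: derive span(d) via R3 from cites(d,g), red(g)
round 1: derive span(e) via R3 from cites(e,e), red(e)
round 1: derive span(f) via R3 from cites(f,d), red(d)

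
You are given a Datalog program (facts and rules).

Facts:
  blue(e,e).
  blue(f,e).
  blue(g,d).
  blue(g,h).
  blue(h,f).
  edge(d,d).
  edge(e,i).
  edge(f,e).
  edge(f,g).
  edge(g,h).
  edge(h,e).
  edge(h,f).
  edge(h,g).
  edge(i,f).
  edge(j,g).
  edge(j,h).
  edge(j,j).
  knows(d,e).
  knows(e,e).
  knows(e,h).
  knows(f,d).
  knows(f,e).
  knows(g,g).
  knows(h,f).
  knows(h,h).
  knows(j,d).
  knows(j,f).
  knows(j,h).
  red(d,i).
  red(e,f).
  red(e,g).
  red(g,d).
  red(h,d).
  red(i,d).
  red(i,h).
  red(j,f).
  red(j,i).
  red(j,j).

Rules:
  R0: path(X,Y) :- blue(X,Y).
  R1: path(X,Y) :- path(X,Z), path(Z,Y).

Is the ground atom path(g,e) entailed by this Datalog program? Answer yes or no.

yes

round 1: derive path(e,e) via R0 from blue(e,e)
round 1: derive path(f,e) via R0 from blue(f,e)
round 1: derive path(g,d) via R0 from blue(g,d)
round 1: derive path(g,h) via R0 from blue(g,h)
round 1: derive path(h,f) via R0 from blue(h,f)
round 2: derive path(g,f) via R1 from path(g,h), path(h,f)
round 2: derive path(h,e) via R1 from path(h,f), path(f,e)
round 3: derive path(g,e) via R1 from path(g,f), path(f,e)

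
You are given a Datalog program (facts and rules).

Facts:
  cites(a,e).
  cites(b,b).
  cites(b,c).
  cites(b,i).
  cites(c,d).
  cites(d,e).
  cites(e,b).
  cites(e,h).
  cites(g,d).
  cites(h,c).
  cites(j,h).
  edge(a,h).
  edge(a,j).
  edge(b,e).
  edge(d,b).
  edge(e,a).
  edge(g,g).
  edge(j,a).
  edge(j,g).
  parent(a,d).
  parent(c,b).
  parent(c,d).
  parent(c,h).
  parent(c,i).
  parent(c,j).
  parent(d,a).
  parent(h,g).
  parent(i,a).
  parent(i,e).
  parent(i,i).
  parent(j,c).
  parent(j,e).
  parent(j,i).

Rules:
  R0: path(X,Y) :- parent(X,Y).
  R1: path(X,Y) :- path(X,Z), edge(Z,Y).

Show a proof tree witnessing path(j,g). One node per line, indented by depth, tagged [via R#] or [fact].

path(j,g)  [via R1]
  path(j,j)  [via R1]
    path(j,a)  [via R1]
      path(j,e)  [via R0]
        parent(j,e)  [fact]
      edge(e,a)  [fact]
    edge(a,j)  [fact]
  edge(j,g)  [fact]

round 1: derive path(a,d) via R0 from parent(a,d)
round 1: derive path(c,b) via R0 from parent(c,b)
round 1: derive path(c,d) via R0 from parent(c,d)
round 1: derive path(c,h) via R0 from parent(c,h)
round 1: derive path(c,i) via R0 from parent(c,i)
round 1: derive path(c,j) via R0 from parent(c,j)
round 1: derive path(d,a) via R0 from parent(d,a)
round 1: derive path(h,g) via R0 from parent(h,g)
round 1: derive path(i,a) via R0 from parent(i,a)
round 1: derive path(i,e) via R0 from parent(i,e)
round 1: derive path(i,i) via R0 from parent(i,i)
round 1: derive path(j,c) via R0 from parent(j,c)
round 1: derive path(j,e) via R0 from parent(j,e)
round 1: derive path(j,i) via R0 from parent(j,i)
round 2: derive path(a,b) via R1 from path(a,d), edge(d,b)
round 2: derive path(c,a) via R1 from path(c,j), edge(j,a)
round 2: derive path(c,e) via R1 from path(c,b), edge(b,e)
round 2: derive path(c,g) via R1 from path(c,j), edge(j,g)
round 2: derive path(d,h) via R1 from path(d,a), edge(a,h)
round 2: derive path(d,j) via R1 from path(d,a), edge(a,j)
round 2: derive path(i,h) via R1 from path(i,a), edge(a,h)
round 2: derive path(i,j) via R1 from path(i,a), edge(a,j)
round 2: derive path(j,a) via R1 from path(j,e), edge(e,a)
round 3: derive path(a,e) via R1 from path(a,b), edge(b,e)
round 3: derive path(d,g) via R1 from path(d,j), edge(j,g)
round 3: derive path(i,g) via R1 from path(i,j), edge(j,g)
round 3: derive path(j,h) via R1 from path(j,a), edge(a,h)
round 3: derive path(j,j) via R1 from path(j,a), edge(a,j)
round 4: derive path(a,a) via R1 from path(a,e), edge(e,a)
round 4: derive path(j,g) via R1 from path(j,j), edge(j,g)
round 5: derive path(a,h) via R1 from path(a,a), edge(a,h)
round 5: derive path(a,j) via R1 from path(a,a), edge(a,j)
round 6: derive path(a,g) via R1 from path(a,j), edge(j,g)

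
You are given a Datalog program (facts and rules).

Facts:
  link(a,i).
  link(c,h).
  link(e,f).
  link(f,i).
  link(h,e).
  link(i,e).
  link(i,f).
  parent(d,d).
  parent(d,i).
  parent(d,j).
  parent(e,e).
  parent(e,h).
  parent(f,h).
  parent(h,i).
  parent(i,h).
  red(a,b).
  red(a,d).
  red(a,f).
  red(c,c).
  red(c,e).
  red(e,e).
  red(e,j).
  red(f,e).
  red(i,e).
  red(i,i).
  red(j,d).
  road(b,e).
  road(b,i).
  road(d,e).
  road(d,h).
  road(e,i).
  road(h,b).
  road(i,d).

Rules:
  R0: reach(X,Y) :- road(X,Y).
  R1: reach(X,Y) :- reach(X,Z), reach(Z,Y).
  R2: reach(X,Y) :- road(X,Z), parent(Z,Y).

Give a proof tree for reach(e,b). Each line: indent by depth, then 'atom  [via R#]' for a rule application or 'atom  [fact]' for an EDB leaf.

reach(e,b)  [via R1]
  reach(e,h)  [via R2]
    road(e,i)  [fact]
    parent(i,h)  [fact]
  reach(h,b)  [via R0]
    road(h,b)  [fact]

round 1: derive reach(b,e) via R0 from road(b,e)
round 1: derive reach(b,i) via R0 from road(b,i)
round 1: derive reach(d,e) via R0 from road(d,e)
round 1: derive reach(d,h) via R0 from road(d,h)
round 1: derive reach(e,i) via R0 from road(e,i)
round 1: derive reach(h,b) via R0 from road(h,b)
round 1: derive reach(i,d) via R0 from road(i,d)
round 1: derive reach(b,h) via R2 from road(b,e), parent(e,h)
round 1: derive reach(d,i) via R2 from road(d,h), parent(h,i)
round 1: derive reach(e,h) via R2 from road(e,i), parent(i,h)
round 1: derive reach(i,i) via R2 from road(i,d), parent(d,i)
round 1: derive reach(i,j) via R2 from road(i,d), parent(d,j)
round 2: derive reach(b,b) via R1 from reach(b,h), reach(h,b)
round 2: derive reach(b,d) via R1 from reach(b,i), reach(i,d)
round 2: derive reach(b,j) via R1 from reach(b,i), reach(i,j)
round 2: derive reach(d,b) via R1 from reach(d,h), reach(h,b)
round 2: derive reach(d,d) via R1 from reach(d,i), reach(i,d)
round 2: derive reach(d,j) via R1 from reach(d,i), reach(i,j)
round 2: derive reach(e,b) via R1 from reach(e,h), reach(h,b)
round 2: derive reach(e,d) via R1 from reach(e,i), reach(i,d)
round 2: derive reach(e,j) via R1 from reach(e,i), reach(i,j)
round 2: derive reach(h,e) via R1 from reach(h,b), reach(b,e)
round 2: derive reach(h,h) via R1 from reach(h,b), reach(b,h)
round 2: derive reach(h,i) via R1 from reach(h,b), reach(b,i)
round 2: derive reach(i,e) via R1 from reach(i,d), reach(d,e)
round 2: derive reach(i,h) via R1 from reach(i,d), reach(d,h)
round 3: derive reach(e,e) via R1 from reach(e,b), reach(b,e)
round 3: derive reach(h,d) via R1 from reach(h,b), reach(b,d)
round 3: derive reach(h,j) via R1 from reach(h,b), reach(b,j)
round 3: derive reach(i,b) via R1 from reach(i,d), reach(d,b)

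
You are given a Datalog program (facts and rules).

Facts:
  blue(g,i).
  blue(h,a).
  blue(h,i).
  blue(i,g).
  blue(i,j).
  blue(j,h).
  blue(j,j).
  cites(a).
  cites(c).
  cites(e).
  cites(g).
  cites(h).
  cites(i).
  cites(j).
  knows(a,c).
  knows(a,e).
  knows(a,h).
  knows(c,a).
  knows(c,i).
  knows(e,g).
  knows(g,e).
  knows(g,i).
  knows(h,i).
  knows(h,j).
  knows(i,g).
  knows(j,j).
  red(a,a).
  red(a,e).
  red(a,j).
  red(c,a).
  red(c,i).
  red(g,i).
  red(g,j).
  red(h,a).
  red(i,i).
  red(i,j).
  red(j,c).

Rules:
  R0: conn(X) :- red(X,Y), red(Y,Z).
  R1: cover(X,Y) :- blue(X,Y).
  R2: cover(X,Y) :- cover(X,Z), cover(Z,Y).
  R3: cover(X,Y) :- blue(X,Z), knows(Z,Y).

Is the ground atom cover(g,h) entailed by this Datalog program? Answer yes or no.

round 1: derive cover(g,i) via R1 from blue(g,i)
round 1: derive cover(h,a) via R1 from blue(h,a)
round 1: derive cover(h,i) via R1 from blue(h,i)
round 1: derive cover(i,g) via R1 from blue(i,g)
round 1: derive cover(i,j) via R1 from blue(i,j)
round 1: derive cover(j,h) via R1 from blue(j,h)
round 1: derive cover(j,j) via R1 from blue(j,j)
round 1: derive cover(g,g) via R3 from blue(g,i), knows(i,g)
round 1: derive cover(h,c) via R3 from blue(h,a), knows(a,c)
round 1: derive cover(h,e) via R3 from blue(h,a), knows(a,e)
round 1: derive cover(h,g) via R3 from blue(h,i), knows(i,g)
round 1: derive cover(h,h) via R3 from blue(h,a), knows(a,h)
round 1: derive cover(i,e) via R3 from blue(i,g), knows(g,e)
round 1: derive cover(i,i) via R3 from blue(i,g), knows(g,i)
round 1: derive cover(j,i) via R3 from blue(j,h), knows(h,i)
round 2: derive cover(g,e) via R2 from cover(g,i), cover(i,e)
round 2: derive cover(g,j) via R2 from cover(g,i), cover(i,j)
round 2: derive cover(h,j) via R2 from cover(h,i), cover(i,j)
round 2: derive cover(i,h) via R2 from cover(i,j), cover(j,h)
round 2: derive cover(j,a) via R2 from cover(j,h), cover(h,a)
round 2: derive cover(j,c) via R2 from cover(j,h), cover(h,c)
round 2: derive cover(j,e) via R2 from cover(j,h), cover(h,e)
round 2: derive cover(j,g) via R2 from cover(j,h), cover(h,g)
round 3: derive cover(g,a) via R2 from cover(g,j), cover(j,a)
round 3: derive cover(g,c) via R2 from cover(g,j), cover(j,c)
round 3: derive cover(g,h) via R2 from cover(g,i), cover(i,h)
round 3: derive cover(i,a) via R2 from cover(i,h), cover(h,a)
round 3: derive cover(i,c) via R2 from cover(i,h), cover(h,c)

yes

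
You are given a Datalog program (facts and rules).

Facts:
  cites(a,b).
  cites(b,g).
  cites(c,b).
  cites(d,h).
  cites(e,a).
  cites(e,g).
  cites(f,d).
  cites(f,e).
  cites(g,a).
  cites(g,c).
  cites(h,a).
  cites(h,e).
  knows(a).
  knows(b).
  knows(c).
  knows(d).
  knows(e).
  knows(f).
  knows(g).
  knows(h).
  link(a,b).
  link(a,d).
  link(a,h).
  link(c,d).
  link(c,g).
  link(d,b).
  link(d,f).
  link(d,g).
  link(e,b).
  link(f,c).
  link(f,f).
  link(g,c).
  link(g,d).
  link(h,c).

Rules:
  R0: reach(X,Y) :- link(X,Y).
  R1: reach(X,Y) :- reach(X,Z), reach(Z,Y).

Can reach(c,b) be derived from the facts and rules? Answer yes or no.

yes

round 1: derive reach(a,b) via R0 from link(a,b)
round 1: derive reach(a,d) via R0 from link(a,d)
round 1: derive reach(a,h) via R0 from link(a,h)
round 1: derive reach(c,d) via R0 from link(c,d)
round 1: derive reach(c,g) via R0 from link(c,g)
round 1: derive reach(d,b) via R0 from link(d,b)
round 1: derive reach(d,f) via R0 from link(d,f)
round 1: derive reach(d,g) via R0 from link(d,g)
round 1: derive reach(e,b) via R0 from link(e,b)
round 1: derive reach(f,c) via R0 from link(f,c)
round 1: derive reach(f,f) via R0 from link(f,f)
round 1: derive reach(g,c) via R0 from link(g,c)
round 1: derive reach(g,d) via R0 from link(g,d)
round 1: derive reach(h,c) via R0 from link(h,c)
round 2: derive reach(a,c) via R1 from reach(a,h), reach(h,c)
round 2: derive reach(a,f) via R1 from reach(a,d), reach(d,f)
round 2: derive reach(a,g) via R1 from reach(a,d), reach(d,g)
round 2: derive reach(c,b) via R1 from reach(c,d), reach(d,b)
round 2: derive reach(c,c) via R1 from reach(c,g), reach(g,c)
round 2: derive reach(c,f) via R1 from reach(c,d), reach(d,f)
round 2: derive reach(d,c) via R1 from reach(d,f), reach(f,c)
round 2: derive reach(d,d) via R1 from reach(d,g), reach(g,d)
round 2: derive reach(f,d) via R1 from reach(f,c), reach(c,d)
round 2: derive reach(f,g) via R1 from reach(f,c), reach(c,g)
round 2: derive reach(g,b) via R1 from reach(g,d), reach(d,b)
round 2: derive reach(g,f) via R1 from reach(g,d), reach(d,f)
round 2: derive reach(g,g) via R1 from reach(g,c), reach(c,g)
round 2: derive reach(h,d) via R1 from reach(h,c), reach(c,d)
round 2: derive reach(h,g) via R1 from reach(h,c), reach(c,g)
round 3: derive reach(f,b) via R1 from reach(f,c), reach(c,b)
round 3: derive reach(h,b) via R1 from reach(h,c), reach(c,b)
round 3: derive reach(h,f) via R1 from reach(h,c), reach(c,f)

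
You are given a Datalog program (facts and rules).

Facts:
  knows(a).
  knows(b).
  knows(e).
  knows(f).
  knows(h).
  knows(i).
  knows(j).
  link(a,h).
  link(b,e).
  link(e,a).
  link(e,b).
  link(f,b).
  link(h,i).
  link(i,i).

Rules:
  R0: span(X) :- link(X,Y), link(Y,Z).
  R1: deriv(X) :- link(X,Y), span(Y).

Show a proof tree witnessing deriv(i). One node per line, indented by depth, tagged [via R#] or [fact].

round 1: derive span(a) via R0 from link(a,h), link(h,i)
round 1: derive span(b) via R0 from link(b,e), link(e,a)
round 1: derive span(e) via R0 from link(e,a), link(a,h)
round 1: derive span(f) via R0 from link(f,b), link(b,e)
round 1: derive span(h) via R0 from link(h,i), link(i,i)
round 1: derive span(i) via R0 from link(i,i), link(i,i)
round 2: derive deriv(a) via R1 from link(a,h), span(h)
round 2: derive deriv(b) via R1 from link(b,e), span(e)
round 2: derive deriv(e) via R1 from link(e,a), span(a)
round 2: derive deriv(f) via R1 from link(f,b), span(b)
round 2: derive deriv(h) via R1 from link(h,i), span(i)
round 2: derive deriv(i) via R1 from link(i,i), span(i)

deriv(i)  [via R1]
  link(i,i)  [fact]
  span(i)  [via R0]
    link(i,i)  [fact]
    link(i,i)  [fact]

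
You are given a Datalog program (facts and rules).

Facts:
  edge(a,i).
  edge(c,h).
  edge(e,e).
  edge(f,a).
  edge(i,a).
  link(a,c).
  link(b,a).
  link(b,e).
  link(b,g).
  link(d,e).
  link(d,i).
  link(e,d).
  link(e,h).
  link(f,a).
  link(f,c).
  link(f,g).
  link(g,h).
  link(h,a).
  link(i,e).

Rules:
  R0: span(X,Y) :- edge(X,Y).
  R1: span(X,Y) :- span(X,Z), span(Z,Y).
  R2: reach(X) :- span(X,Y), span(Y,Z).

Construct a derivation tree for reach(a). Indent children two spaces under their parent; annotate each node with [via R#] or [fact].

round 1: derive span(a,i) via R0 from edge(a,i)
round 1: derive span(c,h) via R0 from edge(c,h)
round 1: derive span(e,e) via R0 from edge(e,e)
round 1: derive span(f,a) via R0 from edge(f,a)
round 1: derive span(i,a) via R0 from edge(i,a)
round 2: derive span(a,a) via R1 from span(a,i), span(i,a)
round 2: derive span(f,i) via R1 from span(f,a), span(a,i)
round 2: derive span(i,i) via R1 from span(i,a), span(a,i)
round 2: derive reach(a) via R2 from span(a,i), span(i,a)
round 2: derive reach(e) via R2 from span(e,e), span(e,e)
round 2: derive reach(f) via R2 from span(f,a), span(a,i)
round 2: derive reach(i) via R2 from span(i,a), span(a,i)

reach(a)  [via R2]
  span(a,i)  [via R0]
    edge(a,i)  [fact]
  span(i,a)  [via R0]
    edge(i,a)  [fact]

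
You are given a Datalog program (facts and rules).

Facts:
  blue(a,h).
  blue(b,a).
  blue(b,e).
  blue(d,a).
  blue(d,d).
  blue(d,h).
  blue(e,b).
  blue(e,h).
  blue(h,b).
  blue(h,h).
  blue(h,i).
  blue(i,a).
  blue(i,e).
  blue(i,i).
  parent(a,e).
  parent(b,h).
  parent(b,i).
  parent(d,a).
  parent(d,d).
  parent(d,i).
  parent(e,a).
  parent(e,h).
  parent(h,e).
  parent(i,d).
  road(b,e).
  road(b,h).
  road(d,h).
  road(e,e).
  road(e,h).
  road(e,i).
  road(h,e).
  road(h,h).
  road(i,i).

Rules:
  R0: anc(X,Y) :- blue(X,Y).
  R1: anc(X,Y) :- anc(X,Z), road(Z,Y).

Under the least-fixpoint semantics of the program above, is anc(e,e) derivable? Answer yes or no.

yes

round 1: derive anc(a,h) via R0 from blue(a,h)
round 1: derive anc(b,a) via R0 from blue(b,a)
round 1: derive anc(b,e) via R0 from blue(b,e)
round 1: derive anc(d,a) via R0 from blue(d,a)
round 1: derive anc(d,d) via R0 from blue(d,d)
round 1: derive anc(d,h) via R0 from blue(d,h)
round 1: derive anc(e,b) via R0 from blue(e,b)
round 1: derive anc(e,h) via R0 from blue(e,h)
round 1: derive anc(h,b) via R0 from blue(h,b)
round 1: derive anc(h,h) via R0 from blue(h,h)
round 1: derive anc(h,i) via R0 from blue(h,i)
round 1: derive anc(i,a) via R0 from blue(i,a)
round 1: derive anc(i,e) via R0 from blue(i,e)
round 1: derive anc(i,i) via R0 from blue(i,i)
round 2: derive anc(a,e) via R1 from anc(a,h), road(h,e)
round 2: derive anc(b,h) via R1 from anc(b,e), road(e,h)
round 2: derive anc(b,i) via R1 from anc(b,e), road(e,i)
round 2: derive anc(d,e) via R1 from anc(d,h), road(h,e)
round 2: derive anc(e,e) via R1 from anc(e,b), road(b,e)
round 2: derive anc(h,e) via R1 from anc(h,b), road(b,e)
round 2: derive anc(i,h) via R1 from anc(i,e), road(e,h)
round 3: derive anc(a,i) via R1 from anc(a,e), road(e,i)
round 3: derive anc(d,i) via R1 from anc(d,e), road(e,i)
round 3: derive anc(e,i) via R1 from anc(e,e), road(e,i)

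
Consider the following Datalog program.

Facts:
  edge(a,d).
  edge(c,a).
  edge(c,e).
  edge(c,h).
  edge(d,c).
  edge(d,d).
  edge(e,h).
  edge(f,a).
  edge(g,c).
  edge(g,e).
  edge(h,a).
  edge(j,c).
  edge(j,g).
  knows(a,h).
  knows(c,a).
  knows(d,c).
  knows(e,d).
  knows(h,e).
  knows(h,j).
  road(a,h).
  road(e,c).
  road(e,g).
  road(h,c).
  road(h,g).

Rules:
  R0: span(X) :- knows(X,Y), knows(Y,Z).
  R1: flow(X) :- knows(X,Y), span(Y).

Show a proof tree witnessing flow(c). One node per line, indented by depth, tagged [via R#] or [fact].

flow(c)  [via R1]
  knows(c,a)  [fact]
  span(a)  [via R0]
    knows(a,h)  [fact]
    knows(h,e)  [fact]

round 1: derive span(a) via R0 from knows(a,h), knows(h,e)
round 1: derive span(c) via R0 from knows(c,a), knows(a,h)
round 1: derive span(d) via R0 from knows(d,c), knows(c,a)
round 1: derive span(e) via R0 from knows(e,d), knows(d,c)
round 1: derive span(h) via R0 from knows(h,e), knows(e,d)
round 2: derive flow(a) via R1 from knows(a,h), span(h)
round 2: derive flow(c) via R1 from knows(c,a), span(a)
round 2: derive flow(d) via R1 from knows(d,c), span(c)
round 2: derive flow(e) via R1 from knows(e,d), span(d)
round 2: derive flow(h) via R1 from knows(h,e), span(e)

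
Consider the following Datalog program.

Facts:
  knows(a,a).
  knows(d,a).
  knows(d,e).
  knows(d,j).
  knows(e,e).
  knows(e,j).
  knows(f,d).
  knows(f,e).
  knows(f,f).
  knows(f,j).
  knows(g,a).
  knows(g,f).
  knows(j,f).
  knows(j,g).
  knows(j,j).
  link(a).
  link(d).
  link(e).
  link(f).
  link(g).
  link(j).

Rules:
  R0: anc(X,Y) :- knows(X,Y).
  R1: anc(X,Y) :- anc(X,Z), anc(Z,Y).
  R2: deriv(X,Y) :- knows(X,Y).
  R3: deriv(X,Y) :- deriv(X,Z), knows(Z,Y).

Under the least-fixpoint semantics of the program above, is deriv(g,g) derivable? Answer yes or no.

yes

round 1: derive deriv(a,a) via R2 from knows(a,a)
round 1: derive deriv(d,a) via R2 from knows(d,a)
round 1: derive deriv(d,e) via R2 from knows(d,e)
round 1: derive deriv(d,j) via R2 from knows(d,j)
round 1: derive deriv(e,e) via R2 from knows(e,e)
round 1: derive deriv(e,j) via R2 from knows(e,j)
round 1: derive deriv(f,d) via R2 from knows(f,d)
round 1: derive deriv(f,e) via R2 from knows(f,e)
round 1: derive deriv(f,f) via R2 from knows(f,f)
round 1: derive deriv(f,j) via R2 from knows(f,j)
round 1: derive deriv(g,a) via R2 from knows(g,a)
round 1: derive deriv(g,f) via R2 from knows(g,f)
round 1: derive deriv(j,f) via R2 from knows(j,f)
round 1: derive deriv(j,g) via R2 from knows(j,g)
round 1: derive deriv(j,j) via R2 from knows(j,j)
round 2: derive deriv(d,f) via R3 from deriv(d,j), knows(j,f)
round 2: derive deriv(d,g) via R3 from deriv(d,j), knows(j,g)
round 2: derive deriv(e,f) via R3 from deriv(e,j), knows(j,f)
round 2: derive deriv(e,g) via R3 from deriv(e,j), knows(j,g)
round 2: derive deriv(f,a) via R3 from deriv(f,d), knows(d,a)
round 2: derive deriv(f,g) via R3 from deriv(f,j), knows(j,g)
round 2: derive deriv(g,d) via R3 from deriv(g,f), knows(f,d)
round 2: derive deriv(g,e) via R3 from deriv(g,f), knows(f,e)
round 2: derive deriv(g,j) via R3 from deriv(g,f), knows(f,j)
round 2: derive deriv(j,a) via R3 from deriv(j,g), knows(g,a)
round 2: derive deriv(j,d) via R3 from deriv(j,f), knows(f,d)
round 2: derive deriv(j,e) via R3 from deriv(j,f), knows(f,e)
round 3: derive deriv(d,d) via R3 from deriv(d,f), knows(f,d)
round 3: derive deriv(e,a) via R3 from deriv(e,g), knows(g,a)
round 3: derive deriv(e,d) via R3 from deriv(e,f), knows(f,d)
round 3: derive deriv(g,g) via R3 from deriv(g,j), knows(j,g)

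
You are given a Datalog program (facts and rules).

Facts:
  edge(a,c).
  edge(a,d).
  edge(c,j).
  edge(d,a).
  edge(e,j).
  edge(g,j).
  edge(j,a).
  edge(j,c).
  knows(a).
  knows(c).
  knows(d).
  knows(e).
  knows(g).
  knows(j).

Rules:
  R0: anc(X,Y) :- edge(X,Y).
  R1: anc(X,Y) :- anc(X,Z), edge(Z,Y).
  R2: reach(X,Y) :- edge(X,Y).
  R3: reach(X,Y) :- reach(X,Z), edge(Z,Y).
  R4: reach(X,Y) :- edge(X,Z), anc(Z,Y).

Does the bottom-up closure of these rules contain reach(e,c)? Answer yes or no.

round 1: derive anc(a,c) via R0 from edge(a,c)
round 1: derive anc(a,d) via R0 from edge(a,d)
round 1: derive anc(c,j) via R0 from edge(c,j)
round 1: derive anc(d,a) via R0 from edge(d,a)
round 1: derive anc(e,j) via R0 from edge(e,j)
round 1: derive anc(g,j) via R0 from edge(g,j)
round 1: derive anc(j,a) via R0 from edge(j,a)
round 1: derive anc(j,c) via R0 from edge(j,c)
round 1: derive reach(a,c) via R2 from edge(a,c)
round 1: derive reach(a,d) via R2 from edge(a,d)
round 1: derive reach(c,j) via R2 from edge(c,j)
round 1: derive reach(d,a) via R2 from edge(d,a)
round 1: derive reach(e,j) via R2 from edge(e,j)
round 1: derive reach(g,j) via R2 from edge(g,j)
round 1: derive reach(j,a) via R2 from edge(j,a)
round 1: derive reach(j,c) via R2 from edge(j,c)
round 2: derive anc(a,a) via R1 from anc(a,d), edge(d,a)
round 2: derive anc(a,j) via R1 from anc(a,c), edge(c,j)
round 2: derive anc(c,a) via R1 from anc(c,j), edge(j,a)
round 2: derive anc(c,c) via R1 from anc(c,j), edge(j,c)
round 2: derive anc(d,c) via R1 from anc(d,a), edge(a,c)
round 2: derive anc(d,d) via R1 from anc(d,a), edge(a,d)
round 2: derive anc(e,a) via R1 from anc(e,j), edge(j,a)
round 2: derive anc(e,c) via R1 from anc(e,j), edge(j,c)
round 2: derive anc(g,a) via R1 from anc(g,j), edge(j,a)
round 2: derive anc(g,c) via R1 from anc(g,j), edge(j,c)
round 2: derive anc(j,d) via R1 from anc(j,a), edge(a,d)
round 2: derive anc(j,j) via R1 from anc(j,c), edge(c,j)
round 2: derive reach(a,a) via R3 from reach(a,d), edge(d,a)
round 2: derive reach(a,j) via R3 from reach(a,c), edge(c,j)
round 2: derive reach(c,a) via R3 from reach(c,j), edge(j,a)
round 2: derive reach(c,c) via R3 from reach(c,j), edge(j,c)
round 2: derive reach(d,c) via R3 from reach(d,a), edge(a,c)
round 2: derive reach(d,d) via R3 from reach(d,a), edge(a,d)
round 2: derive reach(e,a) via R3 from reach(e,j), edge(j,a)
round 2: derive reach(e,c) via R3 from reach(e,j), edge(j,c)
round 2: derive reach(g,a) via R3 from reach(g,j), edge(j,a)
round 2: derive reach(g,c) via R3 from reach(g,j), edge(j,c)
round 2: derive reach(j,d) via R3 from reach(j,a), edge(a,d)
round 2: derive reach(j,j) via R3 from reach(j,c), edge(c,j)
round 3: derive anc(c,d) via R1 from anc(c,a), edge(a,d)
round 3: derive anc(d,j) via R1 from anc(d,c), edge(c,j)
round 3: derive anc(e,d) via R1 from anc(e,a), edge(a,d)
round 3: derive anc(g,d) via R1 from anc(g,a), edge(a,d)
round 3: derive reach(c,d) via R3 from reach(c,a), edge(a,d)
round 3: derive reach(d,j) via R3 from reach(d,c), edge(c,j)
round 3: derive reach(e,d) via R3 from reach(e,a), edge(a,d)
round 3: derive reach(g,d) via R3 from reach(g,a), edge(a,d)

yes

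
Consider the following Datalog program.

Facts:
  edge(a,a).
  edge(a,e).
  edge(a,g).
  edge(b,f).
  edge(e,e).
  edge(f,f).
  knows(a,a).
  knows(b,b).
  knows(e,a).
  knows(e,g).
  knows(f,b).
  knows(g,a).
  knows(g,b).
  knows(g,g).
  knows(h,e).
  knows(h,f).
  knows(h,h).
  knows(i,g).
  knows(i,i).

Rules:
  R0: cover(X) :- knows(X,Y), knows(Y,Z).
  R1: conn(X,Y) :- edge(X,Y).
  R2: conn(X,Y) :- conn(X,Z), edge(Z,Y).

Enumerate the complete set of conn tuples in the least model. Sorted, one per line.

conn(a,a)
conn(a,e)
conn(a,g)
conn(b,f)
conn(e,e)
conn(f,f)

round 1: derive conn(a,a) via R1 from edge(a,a)
round 1: derive conn(a,e) via R1 from edge(a,e)
round 1: derive conn(a,g) via R1 from edge(a,g)
round 1: derive conn(b,f) via R1 from edge(b,f)
round 1: derive conn(e,e) via R1 from edge(e,e)
round 1: derive conn(f,f) via R1 from edge(f,f)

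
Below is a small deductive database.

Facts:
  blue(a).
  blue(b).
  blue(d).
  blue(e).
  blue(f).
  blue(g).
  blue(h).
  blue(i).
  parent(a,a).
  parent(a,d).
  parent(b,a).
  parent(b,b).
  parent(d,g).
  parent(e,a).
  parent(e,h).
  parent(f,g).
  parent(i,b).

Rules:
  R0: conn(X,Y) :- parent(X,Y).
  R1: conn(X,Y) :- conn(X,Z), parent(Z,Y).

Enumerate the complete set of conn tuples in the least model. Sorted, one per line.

round 1: derive conn(a,a) via R0 from parent(a,a)
round 1: derive conn(a,d) via R0 from parent(a,d)
round 1: derive conn(b,a) via R0 from parent(b,a)
round 1: derive conn(b,b) via R0 from parent(b,b)
round 1: derive conn(d,g) via R0 from parent(d,g)
round 1: derive conn(e,a) via R0 from parent(e,a)
round 1: derive conn(e,h) via R0 from parent(e,h)
round 1: derive conn(f,g) via R0 from parent(f,g)
round 1: derive conn(i,b) via R0 from parent(i,b)
round 2: derive conn(a,g) via R1 from conn(a,d), parent(d,g)
round 2: derive conn(b,d) via R1 from conn(b,a), parent(a,d)
round 2: derive conn(e,d) via R1 from conn(e,a), parent(a,d)
round 2: derive conn(i,a) via R1 from conn(i,b), parent(b,a)
round 3: derive conn(b,g) via R1 from conn(b,d), parent(d,g)
round 3: derive conn(e,g) via R1 from conn(e,d), parent(d,g)
round 3: derive conn(i,d) via R1 from conn(i,a), parent(a,d)
round 4: derive conn(i,g) via R1 from conn(i,d), parent(d,g)

conn(a,a)
conn(a,d)
conn(a,g)
conn(b,a)
conn(b,b)
conn(b,d)
conn(b,g)
conn(d,g)
conn(e,a)
conn(e,d)
conn(e,g)
conn(e,h)
conn(f,g)
conn(i,a)
conn(i,b)
conn(i,d)
conn(i,g)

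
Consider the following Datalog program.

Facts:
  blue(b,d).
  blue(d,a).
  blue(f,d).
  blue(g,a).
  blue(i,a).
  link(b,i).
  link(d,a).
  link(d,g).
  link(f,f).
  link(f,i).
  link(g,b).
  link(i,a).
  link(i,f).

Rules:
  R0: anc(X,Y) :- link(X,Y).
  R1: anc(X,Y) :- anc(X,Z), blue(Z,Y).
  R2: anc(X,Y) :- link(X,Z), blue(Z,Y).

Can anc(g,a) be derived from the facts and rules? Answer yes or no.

round 1: derive anc(b,i) via R0 from link(b,i)
round 1: derive anc(d,a) via R0 from link(d,a)
round 1: derive anc(d,g) via R0 from link(d,g)
round 1: derive anc(f,f) via R0 from link(f,f)
round 1: derive anc(f,i) via R0 from link(f,i)
round 1: derive anc(g,b) via R0 from link(g,b)
round 1: derive anc(i,a) via R0 from link(i,a)
round 1: derive anc(i,f) via R0 from link(i,f)
round 1: derive anc(b,a) via R2 from link(b,i), blue(i,a)
round 1: derive anc(f,a) via R2 from link(f,i), blue(i,a)
round 1: derive anc(f,d) via R2 from link(f,f), blue(f,d)
round 1: derive anc(g,d) via R2 from link(g,b), blue(b,d)
round 1: derive anc(i,d) via R2 from link(i,f), blue(f,d)
round 2: derive anc(g,a) via R1 from anc(g,d), blue(d,a)

yes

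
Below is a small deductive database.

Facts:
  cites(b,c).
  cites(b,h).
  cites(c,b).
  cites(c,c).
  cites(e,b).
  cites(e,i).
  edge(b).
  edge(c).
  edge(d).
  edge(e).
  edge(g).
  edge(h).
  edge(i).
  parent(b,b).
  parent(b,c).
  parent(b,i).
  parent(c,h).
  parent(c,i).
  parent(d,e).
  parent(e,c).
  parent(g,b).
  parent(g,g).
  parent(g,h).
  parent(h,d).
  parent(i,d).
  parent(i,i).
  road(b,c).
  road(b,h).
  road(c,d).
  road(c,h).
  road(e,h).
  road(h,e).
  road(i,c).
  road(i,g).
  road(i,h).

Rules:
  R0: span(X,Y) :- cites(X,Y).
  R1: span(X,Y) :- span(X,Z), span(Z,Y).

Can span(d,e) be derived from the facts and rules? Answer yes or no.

no

round 1: derive span(b,c) via R0 from cites(b,c)
round 1: derive span(b,h) via R0 from cites(b,h)
round 1: derive span(c,b) via R0 from cites(c,b)
round 1: derive span(c,c) via R0 from cites(c,c)
round 1: derive span(e,b) via R0 from cites(e,b)
round 1: derive span(e,i) via R0 from cites(e,i)
round 2: derive span(b,b) via R1 from span(b,c), span(c,b)
round 2: derive span(c,h) via R1 from span(c,b), span(b,h)
round 2: derive span(e,c) via R1 from span(e,b), span(b,c)
round 2: derive span(e,h) via R1 from span(e,b), span(b,h)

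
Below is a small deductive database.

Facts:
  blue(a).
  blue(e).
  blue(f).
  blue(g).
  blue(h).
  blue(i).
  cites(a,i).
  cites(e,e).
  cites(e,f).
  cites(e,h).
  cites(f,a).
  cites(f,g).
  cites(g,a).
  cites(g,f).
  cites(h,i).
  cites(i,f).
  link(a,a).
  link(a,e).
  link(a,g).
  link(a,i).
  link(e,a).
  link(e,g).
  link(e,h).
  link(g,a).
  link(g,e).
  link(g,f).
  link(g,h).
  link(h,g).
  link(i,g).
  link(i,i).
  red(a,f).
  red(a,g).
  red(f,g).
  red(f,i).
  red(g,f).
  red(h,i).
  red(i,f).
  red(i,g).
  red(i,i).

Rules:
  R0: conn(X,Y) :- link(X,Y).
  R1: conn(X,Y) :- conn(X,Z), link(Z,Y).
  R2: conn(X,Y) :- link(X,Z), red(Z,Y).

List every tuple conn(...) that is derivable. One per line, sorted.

round 1: derive conn(a,a) via R0 from link(a,a)
round 1: derive conn(a,e) via R0 from link(a,e)
round 1: derive conn(a,g) via R0 from link(a,g)
round 1: derive conn(a,i) via R0 from link(a,i)
round 1: derive conn(e,a) via R0 from link(e,a)
round 1: derive conn(e,g) via R0 from link(e,g)
round 1: derive conn(e,h) via R0 from link(e,h)
round 1: derive conn(g,a) via R0 from link(g,a)
round 1: derive conn(g,e) via R0 from link(g,e)
round 1: derive conn(g,f) via R0 from link(g,f)
round 1: derive conn(g,h) via R0 from link(g,h)
round 1: derive conn(h,g) via R0 from link(h,g)
round 1: derive conn(i,g) via R0 from link(i,g)
round 1: derive conn(i,i) via R0 from link(i,i)
round 1: derive conn(a,f) via R2 from link(a,a), red(a,f)
round 1: derive conn(e,f) via R2 from link(e,a), red(a,f)
round 1: derive conn(e,i) via R2 from link(e,h), red(h,i)
round 1: derive conn(g,g) via R2 from link(g,a), red(a,g)
round 1: derive conn(g,i) via R2 from link(g,f), red(f,i)
round 1: derive conn(h,f) via R2 from link(h,g), red(g,f)
round 1: derive conn(i,f) via R2 from link(i,g), red(g,f)
round 2: derive conn(a,h) via R1 from conn(a,e), link(e,h)
round 2: derive conn(e,e) via R1 from conn(e,a), link(a,e)
round 2: derive conn(h,a) via R1 from conn(h,g), link(g,a)
round 2: derive conn(h,e) via R1 from conn(h,g), link(g,e)
round 2: derive conn(h,h) via R1 from conn(h,g), link(g,h)
round 2: derive conn(i,a) via R1 from conn(i,g), link(g,a)
round 2: derive conn(i,e) via R1 from conn(i,g), link(g,e)
round 2: derive conn(i,h) via R1 from conn(i,g), link(g,h)
round 3: derive conn(h,i) via R1 from conn(h,a), link(a,i)

conn(a,a)
conn(a,e)
conn(a,f)
conn(a,g)
conn(a,h)
conn(a,i)
conn(e,a)
conn(e,e)
conn(e,f)
conn(e,g)
conn(e,h)
conn(e,i)
conn(g,a)
conn(g,e)
conn(g,f)
conn(g,g)
conn(g,h)
conn(g,i)
conn(h,a)
conn(h,e)
conn(h,f)
conn(h,g)
conn(h,h)
conn(h,i)
conn(i,a)
conn(i,e)
conn(i,f)
conn(i,g)
conn(i,h)
conn(i,i)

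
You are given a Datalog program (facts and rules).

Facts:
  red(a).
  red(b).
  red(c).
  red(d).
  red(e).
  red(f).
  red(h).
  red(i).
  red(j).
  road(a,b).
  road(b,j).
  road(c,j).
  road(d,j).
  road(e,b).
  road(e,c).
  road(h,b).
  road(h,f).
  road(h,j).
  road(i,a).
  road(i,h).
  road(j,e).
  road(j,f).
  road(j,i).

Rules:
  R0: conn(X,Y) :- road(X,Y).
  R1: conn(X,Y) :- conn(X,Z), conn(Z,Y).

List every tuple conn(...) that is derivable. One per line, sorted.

conn(a,a)
conn(a,b)
conn(a,c)
conn(a,e)
conn(a,f)
conn(a,h)
conn(a,i)
conn(a,j)
conn(b,a)
conn(b,b)
conn(b,c)
conn(b,e)
conn(b,f)
conn(b,h)
conn(b,i)
conn(b,j)
conn(c,a)
conn(c,b)
conn(c,c)
conn(c,e)
conn(c,f)
conn(c,h)
conn(c,i)
conn(c,j)
conn(d,a)
conn(d,b)
conn(d,c)
conn(d,e)
conn(d,f)
conn(d,h)
conn(d,i)
conn(d,j)
conn(e,a)
conn(e,b)
conn(e,c)
conn(e,e)
conn(e,f)
conn(e,h)
conn(e,i)
conn(e,j)
conn(h,a)
conn(h,b)
conn(h,c)
conn(h,e)
conn(h,f)
conn(h,h)
conn(h,i)
conn(h,j)
conn(i,a)
conn(i,b)
conn(i,c)
conn(i,e)
conn(i,f)
conn(i,h)
conn(i,i)
conn(i,j)
conn(j,a)
conn(j,b)
conn(j,c)
conn(j,e)
conn(j,f)
conn(j,h)
conn(j,i)
conn(j,j)

round 1: derive conn(a,b) via R0 from road(a,b)
round 1: derive conn(b,j) via R0 from road(b,j)
round 1: derive conn(c,j) via R0 from road(c,j)
round 1: derive conn(d,j) via R0 from road(d,j)
round 1: derive conn(e,b) via R0 from road(e,b)
round 1: derive conn(e,c) via R0 from road(e,c)
round 1: derive conn(h,b) via R0 from road(h,b)
round 1: derive conn(h,f) via R0 from road(h,f)
round 1: derive conn(h,j) via R0 from road(h,j)
round 1: derive conn(i,a) via R0 from road(i,a)
round 1: derive conn(i,h) via R0 from road(i,h)
round 1: derive conn(j,e) via R0 from road(j,e)
round 1: derive conn(j,f) via R0 from road(j,f)
round 1: derive conn(j,i) via R0 from road(j,i)
round 2: derive conn(a,j) via R1 from conn(a,b), conn(b,j)
round 2: derive conn(b,e) via R1 from conn(b,j), conn(j,e)
round 2: derive conn(b,f) via R1 from conn(b,j), conn(j,f)
round 2: derive conn(b,i) via R1 from conn(b,j), conn(j,i)
round 2: derive conn(c,e) via R1 from conn(c,j), conn(j,e)
round 2: derive conn(c,f) via R1 from conn(c,j), conn(j,f)
round 2: derive conn(c,i) via R1 from conn(c,j), conn(j,i)
round 2: derive conn(d,e) via R1 from conn(d,j), conn(j,e)
round 2: derive conn(d,f) via R1 from conn(d,j), conn(j,f)
round 2: derive conn(d,i) via R1 from conn(d,j), conn(j,i)
round 2: derive conn(e,j) via R1 from conn(e,b), conn(b,j)
round 2: derive conn(h,e) via R1 from conn(h,j), conn(j,e)
round 2: derive conn(h,i) via R1 from conn(h,j), conn(j,i)
round 2: derive conn(i,b) via R1 from conn(i,a), conn(a,b)
round 2: derive conn(i,f) via R1 from conn(i,h), conn(h,f)
round 2: derive conn(i,j) via R1 from conn(i,h), conn(h,j)
round 2: derive conn(j,a) via R1 from conn(j,i), conn(i,a)
round 2: derive conn(j,b) via R1 from conn(j,e), conn(e,b)
round 2: derive conn(j,c) via R1 from conn(j,e), conn(e,c)
round 2: derive conn(j,h) via R1 from conn(j,i), conn(i,h)
round 3: derive conn(a,a) via R1 from conn(a,j), conn(j,a)
round 3: derive conn(a,c) via R1 from conn(a,j), conn(j,c)
round 3: derive conn(a,e) via R1 from conn(a,b), conn(b,e)
round 3: derive conn(a,f) via R1 from conn(a,b), conn(b,f)
round 3: derive conn(a,h) via R1 from conn(a,j), conn(j,h)
round 3: derive conn(a,i) via R1 from conn(a,b), conn(b,i)
round 3: derive conn(b,a) via R1 from conn(b,i), conn(i,a)
round 3: derive conn(b,b) via R1 from conn(b,e), conn(e,b)
round 3: derive conn(b,c) via R1 from conn(b,e), conn(e,c)
round 3: derive conn(b,h) via R1 from conn(b,i), conn(i,h)
round 3: derive conn(c,a) via R1 from conn(c,i), conn(i,a)
round 3: derive conn(c,b) via R1 from conn(c,e), conn(e,b)
round 3: derive conn(c,c) via R1 from conn(c,e), conn(e,c)
round 3: derive conn(c,h) via R1 from conn(c,i), conn(i,h)
round 3: derive conn(d,a) via R1 from conn(d,i), conn(i,a)
round 3: derive conn(d,b) via R1 from conn(d,e), conn(e,b)
round 3: derive conn(d,c) via R1 from conn(d,e), conn(e,c)
round 3: derive conn(d,h) via R1 from conn(d,i), conn(i,h)
round 3: derive conn(e,a) via R1 from conn(e,j), conn(j,a)
round 3: derive conn(e,e) via R1 from conn(e,b), conn(b,e)
round 3: derive conn(e,f) via R1 from conn(e,b), conn(b,f)
round 3: derive conn(e,h) via R1 from conn(e,j), conn(j,h)
round 3: derive conn(e,i) via R1 from conn(e,b), conn(b,i)
round 3: derive conn(h,a) via R1 from conn(h,i), conn(i,a)
round 3: derive conn(h,c) via R1 from conn(h,e), conn(e,c)
round 3: derive conn(h,h) via R1 from conn(h,i), conn(i,h)
round 3: derive conn(i,c) via R1 from conn(i,j), conn(j,c)
round 3: derive conn(i,e) via R1 from conn(i,b), conn(b,e)
round 3: derive conn(i,i) via R1 from conn(i,b), conn(b,i)
round 3: derive conn(j,j) via R1 from conn(j,a), conn(a,j)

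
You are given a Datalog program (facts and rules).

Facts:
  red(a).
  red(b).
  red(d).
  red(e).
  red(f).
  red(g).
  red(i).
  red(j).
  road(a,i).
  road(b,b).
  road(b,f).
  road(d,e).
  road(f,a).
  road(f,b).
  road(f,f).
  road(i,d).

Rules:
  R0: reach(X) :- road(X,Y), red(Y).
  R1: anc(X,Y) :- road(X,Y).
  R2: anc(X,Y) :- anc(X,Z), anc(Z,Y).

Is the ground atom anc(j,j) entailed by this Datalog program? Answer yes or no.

no

round 1: derive anc(a,i) via R1 from road(a,i)
round 1: derive anc(b,b) via R1 from road(b,b)
round 1: derive anc(b,f) via R1 from road(b,f)
round 1: derive anc(d,e) via R1 from road(d,e)
round 1: derive anc(f,a) via R1 from road(f,a)
round 1: derive anc(f,b) via R1 from road(f,b)
round 1: derive anc(f,f) via R1 from road(f,f)
round 1: derive anc(i,d) via R1 from road(i,d)
round 2: derive anc(a,d) via R2 from anc(a,i), anc(i,d)
round 2: derive anc(b,a) via R2 from anc(b,f), anc(f,a)
round 2: derive anc(f,i) via R2 from anc(f,a), anc(a,i)
round 2: derive anc(i,e) via R2 from anc(i,d), anc(d,e)
round 3: derive anc(a,e) via R2 from anc(a,d), anc(d,e)
round 3: derive anc(b,d) via R2 from anc(b,a), anc(a,d)
round 3: derive anc(b,i) via R2 from anc(b,a), anc(a,i)
round 3: derive anc(f,d) via R2 from anc(f,a), anc(a,d)
round 3: derive anc(f,e) via R2 from anc(f,i), anc(i,e)
round 4: derive anc(b,e) via R2 from anc(b,a), anc(a,e)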